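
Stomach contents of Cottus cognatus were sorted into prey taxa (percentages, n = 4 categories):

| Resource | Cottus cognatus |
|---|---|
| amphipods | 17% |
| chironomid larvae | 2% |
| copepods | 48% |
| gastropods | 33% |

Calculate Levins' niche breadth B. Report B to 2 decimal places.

2.71

Convert percentages to proportions (divide by 100).
Σpᵢ² = 0.17² + 0.02² + 0.48² + 0.33² = 0.0289 + 0.0004 + 0.2304 + 0.1089 = 0.3686
B = 1 / 0.3686 = 2.7130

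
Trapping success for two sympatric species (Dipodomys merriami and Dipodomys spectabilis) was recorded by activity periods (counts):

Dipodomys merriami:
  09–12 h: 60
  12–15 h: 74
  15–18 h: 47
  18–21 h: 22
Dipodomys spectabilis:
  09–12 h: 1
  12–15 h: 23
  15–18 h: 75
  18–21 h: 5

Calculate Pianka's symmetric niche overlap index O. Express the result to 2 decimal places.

0.63

Proportions for Dipodomys merriami (n=203): 60/203=0.2956, 74/203=0.3645, 47/203=0.2315, 22/203=0.1084
Proportions for Dipodomys spectabilis (n=104): 1/104=0.0096, 23/104=0.2212, 75/104=0.7212, 5/104=0.0481
Σ p₁ᵢp₂ᵢ = 0.002838 + 0.080627 + 0.166958 + 0.005214 = 0.255637
Σp_1ᵢ² = 0.2956² + 0.3645² + 0.2315² + 0.1084² = 0.087379 + 0.132860 + 0.053592 + 0.011751 = 0.285582
Σp_2ᵢ² = 0.0096² + 0.2212² + 0.7212² + 0.0481² = 0.000092 + 0.048929 + 0.520129 + 0.002314 = 0.571464
O = 0.255637 / √(0.285582 × 0.571464) = 0.255637 / 0.4039800 = 0.6328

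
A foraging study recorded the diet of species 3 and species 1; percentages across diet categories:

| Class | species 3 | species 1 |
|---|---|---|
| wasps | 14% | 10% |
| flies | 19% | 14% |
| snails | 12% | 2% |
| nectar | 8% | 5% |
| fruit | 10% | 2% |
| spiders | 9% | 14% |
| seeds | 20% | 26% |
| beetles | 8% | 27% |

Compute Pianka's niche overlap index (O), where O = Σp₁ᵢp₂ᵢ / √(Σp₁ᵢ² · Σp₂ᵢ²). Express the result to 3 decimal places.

0.820

Convert percentages to proportions (divide by 100).
Σ p₁ᵢp₂ᵢ = 0.0140 + 0.0266 + 0.0024 + 0.0040 + 0.0020 + 0.0126 + 0.0520 + 0.0216 = 0.1352
Σp_1ᵢ² = 0.14² + 0.19² + 0.12² + 0.08² + 0.10² + 0.09² + 0.20² + 0.08² = 0.0196 + 0.0361 + 0.0144 + 0.0064 + 0.0100 + 0.0081 + 0.0400 + 0.0064 = 0.1410
Σp_2ᵢ² = 0.10² + 0.14² + 0.02² + 0.05² + 0.02² + 0.14² + 0.26² + 0.27² = 0.0100 + 0.0196 + 0.0004 + 0.0025 + 0.0004 + 0.0196 + 0.0676 + 0.0729 = 0.1930
O = 0.1352 / √(0.1410 × 0.1930) = 0.1352 / 0.164964 = 0.81957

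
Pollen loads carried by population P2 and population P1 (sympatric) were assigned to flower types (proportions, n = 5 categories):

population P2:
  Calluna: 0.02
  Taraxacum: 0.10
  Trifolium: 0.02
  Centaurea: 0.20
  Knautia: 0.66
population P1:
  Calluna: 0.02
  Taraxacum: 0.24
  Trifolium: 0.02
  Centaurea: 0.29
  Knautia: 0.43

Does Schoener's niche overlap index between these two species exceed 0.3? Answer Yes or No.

Σ|p₁ᵢ − p₂ᵢ| = 0.00 + 0.14 + 0.00 + 0.09 + 0.23 = 0.46
D = 1 − ½ × 0.46 = 1 − 0.230 = 0.7700
D = 0.7700 > 0.3 → Yes.

Yes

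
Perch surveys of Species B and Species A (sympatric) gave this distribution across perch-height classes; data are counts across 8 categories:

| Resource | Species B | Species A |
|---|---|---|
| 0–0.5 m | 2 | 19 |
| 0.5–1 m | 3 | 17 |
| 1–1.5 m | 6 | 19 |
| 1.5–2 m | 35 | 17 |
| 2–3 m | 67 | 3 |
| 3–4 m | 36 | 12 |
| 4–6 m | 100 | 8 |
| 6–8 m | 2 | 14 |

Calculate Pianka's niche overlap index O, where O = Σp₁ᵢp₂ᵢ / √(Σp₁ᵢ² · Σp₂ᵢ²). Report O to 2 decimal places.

Proportions for Species B (n=251): 2/251=0.0080, 3/251=0.0120, 6/251=0.0239, 35/251=0.1394, 67/251=0.2669, 36/251=0.1434, 100/251=0.3984, 2/251=0.0080
Proportions for Species A (n=109): 19/109=0.1743, 17/109=0.1560, 19/109=0.1743, 17/109=0.1560, 3/109=0.0275, 12/109=0.1101, 8/109=0.0734, 14/109=0.1284
Σ p₁ᵢp₂ᵢ = 0.001394 + 0.001872 + 0.004166 + 0.021746 + 0.007340 + 0.015788 + 0.029243 + 0.001027 = 0.082576
Σp_1ᵢ² = 0.0080² + 0.0120² + 0.0239² + 0.1394² + 0.2669² + 0.1434² + 0.3984² + 0.0080² = 0.000064 + 0.000144 + 0.000571 + 0.019432 + 0.071236 + 0.020564 + 0.158723 + 0.000064 = 0.270798
Σp_2ᵢ² = 0.1743² + 0.1560² + 0.1743² + 0.1560² + 0.0275² + 0.1101² + 0.0734² + 0.1284² = 0.030380 + 0.024336 + 0.030380 + 0.024336 + 0.000756 + 0.012122 + 0.005388 + 0.016487 = 0.144185
O = 0.082576 / √(0.270798 × 0.144185) = 0.082576 / 0.1975981 = 0.4179

0.42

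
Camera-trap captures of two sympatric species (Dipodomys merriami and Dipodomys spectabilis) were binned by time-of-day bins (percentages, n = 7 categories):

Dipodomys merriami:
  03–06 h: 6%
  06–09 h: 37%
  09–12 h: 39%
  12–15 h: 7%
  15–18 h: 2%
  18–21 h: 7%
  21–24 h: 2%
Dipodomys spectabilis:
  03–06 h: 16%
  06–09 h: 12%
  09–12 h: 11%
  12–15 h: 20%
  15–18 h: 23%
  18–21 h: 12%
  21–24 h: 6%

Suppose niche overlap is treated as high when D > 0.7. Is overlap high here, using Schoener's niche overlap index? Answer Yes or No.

No

Convert percentages to proportions (divide by 100).
Σ|p₁ᵢ − p₂ᵢ| = 0.10 + 0.25 + 0.28 + 0.13 + 0.21 + 0.05 + 0.04 = 1.06
D = 1 − ½ × 1.06 = 1 − 0.530 = 0.4700
D = 0.4700 < 0.7 → No.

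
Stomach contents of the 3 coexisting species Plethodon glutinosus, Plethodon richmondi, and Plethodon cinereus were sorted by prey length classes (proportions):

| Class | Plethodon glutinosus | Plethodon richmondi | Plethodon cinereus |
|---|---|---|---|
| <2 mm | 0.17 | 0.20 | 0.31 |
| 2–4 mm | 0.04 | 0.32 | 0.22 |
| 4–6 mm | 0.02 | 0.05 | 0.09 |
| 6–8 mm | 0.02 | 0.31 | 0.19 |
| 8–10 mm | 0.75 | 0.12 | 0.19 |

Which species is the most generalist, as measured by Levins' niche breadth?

Plethodon cinereus

Σp_glutᵢ² = 0.17² + 0.04² + 0.02² + 0.02² + 0.75² = 0.0289 + 0.0016 + 0.0004 + 0.0004 + 0.5625 = 0.5938
B_glut = 1 / 0.5938 = 1.6841
Σp_richᵢ² = 0.20² + 0.32² + 0.05² + 0.31² + 0.12² = 0.0400 + 0.1024 + 0.0025 + 0.0961 + 0.0144 = 0.2554
B_rich = 1 / 0.2554 = 3.9154
Σp_cineᵢ² = 0.31² + 0.22² + 0.09² + 0.19² + 0.19² = 0.0961 + 0.0484 + 0.0081 + 0.0361 + 0.0361 = 0.2248
B_cine = 1 / 0.2248 = 4.4484
Highest B → broadest niche (most generalist): Plethodon cinereus (B = 4.45).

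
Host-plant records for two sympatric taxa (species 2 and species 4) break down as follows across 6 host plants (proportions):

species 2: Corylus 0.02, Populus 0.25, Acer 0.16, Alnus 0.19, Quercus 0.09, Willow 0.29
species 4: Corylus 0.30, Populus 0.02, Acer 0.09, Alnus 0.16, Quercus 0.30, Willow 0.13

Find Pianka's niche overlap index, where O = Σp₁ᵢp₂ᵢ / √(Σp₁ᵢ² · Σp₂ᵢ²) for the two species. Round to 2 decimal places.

0.54

Σ p₁ᵢp₂ᵢ = 0.0060 + 0.0050 + 0.0144 + 0.0304 + 0.0270 + 0.0377 = 0.1205
Σp_1ᵢ² = 0.02² + 0.25² + 0.16² + 0.19² + 0.09² + 0.29² = 0.0004 + 0.0625 + 0.0256 + 0.0361 + 0.0081 + 0.0841 = 0.2168
Σp_2ᵢ² = 0.30² + 0.02² + 0.09² + 0.16² + 0.30² + 0.13² = 0.0900 + 0.0004 + 0.0081 + 0.0256 + 0.0900 + 0.0169 = 0.2310
O = 0.1205 / √(0.2168 × 0.2310) = 0.1205 / 0.22379 = 0.5385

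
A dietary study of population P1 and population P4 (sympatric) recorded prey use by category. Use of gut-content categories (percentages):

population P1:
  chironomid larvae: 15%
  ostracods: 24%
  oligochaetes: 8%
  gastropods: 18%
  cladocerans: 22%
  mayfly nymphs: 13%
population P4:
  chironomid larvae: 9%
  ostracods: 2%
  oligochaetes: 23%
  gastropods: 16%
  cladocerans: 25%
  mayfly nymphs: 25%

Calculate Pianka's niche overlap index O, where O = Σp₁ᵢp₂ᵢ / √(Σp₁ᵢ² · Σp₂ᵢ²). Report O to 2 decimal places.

Convert percentages to proportions (divide by 100).
Σ p₁ᵢp₂ᵢ = 0.0135 + 0.0048 + 0.0184 + 0.0288 + 0.0550 + 0.0325 = 0.1530
Σp_1ᵢ² = 0.15² + 0.24² + 0.08² + 0.18² + 0.22² + 0.13² = 0.0225 + 0.0576 + 0.0064 + 0.0324 + 0.0484 + 0.0169 = 0.1842
Σp_2ᵢ² = 0.09² + 0.02² + 0.23² + 0.16² + 0.25² + 0.25² = 0.0081 + 0.0004 + 0.0529 + 0.0256 + 0.0625 + 0.0625 = 0.2120
O = 0.1530 / √(0.1842 × 0.2120) = 0.1530 / 0.19761 = 0.7743

0.77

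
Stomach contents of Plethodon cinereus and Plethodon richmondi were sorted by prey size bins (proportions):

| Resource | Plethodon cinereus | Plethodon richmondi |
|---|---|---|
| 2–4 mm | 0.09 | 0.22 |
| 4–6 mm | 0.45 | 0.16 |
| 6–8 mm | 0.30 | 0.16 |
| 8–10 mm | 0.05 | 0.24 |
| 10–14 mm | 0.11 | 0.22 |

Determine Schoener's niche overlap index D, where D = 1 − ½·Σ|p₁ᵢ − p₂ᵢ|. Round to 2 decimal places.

Σ|p₁ᵢ − p₂ᵢ| = 0.13 + 0.29 + 0.14 + 0.19 + 0.11 = 0.86
D = 1 − ½ × 0.86 = 1 − 0.430 = 0.5700

0.57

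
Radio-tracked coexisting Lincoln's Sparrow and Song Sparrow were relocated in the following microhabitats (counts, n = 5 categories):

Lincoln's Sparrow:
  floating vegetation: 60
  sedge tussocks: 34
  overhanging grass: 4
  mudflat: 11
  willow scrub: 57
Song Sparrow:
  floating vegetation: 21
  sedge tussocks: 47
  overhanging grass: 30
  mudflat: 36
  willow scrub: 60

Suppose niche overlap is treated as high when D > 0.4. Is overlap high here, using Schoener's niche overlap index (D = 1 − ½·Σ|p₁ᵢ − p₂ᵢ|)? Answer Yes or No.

Yes

Proportions for Lincoln's Sparrow (n=166): 60/166=0.3614, 34/166=0.2048, 4/166=0.0241, 11/166=0.0663, 57/166=0.3434
Proportions for Song Sparrow (n=194): 21/194=0.1082, 47/194=0.2423, 30/194=0.1546, 36/194=0.1856, 60/194=0.3093
Σ|p₁ᵢ − p₂ᵢ| = 0.2532 + 0.0375 + 0.1305 + 0.1193 + 0.0341 = 0.5746
D = 1 − ½ × 0.5746 = 1 − 0.28730 = 0.71270
D = 0.71270 > 0.4 → Yes.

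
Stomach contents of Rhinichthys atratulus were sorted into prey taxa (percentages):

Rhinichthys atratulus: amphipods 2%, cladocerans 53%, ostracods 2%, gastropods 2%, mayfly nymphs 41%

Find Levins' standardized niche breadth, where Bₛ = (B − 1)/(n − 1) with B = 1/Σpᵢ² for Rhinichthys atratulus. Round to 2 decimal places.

Convert percentages to proportions (divide by 100).
Σpᵢ² = 0.02² + 0.53² + 0.02² + 0.02² + 0.41² = 0.0004 + 0.2809 + 0.0004 + 0.0004 + 0.1681 = 0.4502
B = 1 / 0.4502 = 2.2212
Bₛ = (B − 1)/(n − 1) = (2.2212 − 1)/(5 − 1) = 1.2212/4 = 0.3053

0.31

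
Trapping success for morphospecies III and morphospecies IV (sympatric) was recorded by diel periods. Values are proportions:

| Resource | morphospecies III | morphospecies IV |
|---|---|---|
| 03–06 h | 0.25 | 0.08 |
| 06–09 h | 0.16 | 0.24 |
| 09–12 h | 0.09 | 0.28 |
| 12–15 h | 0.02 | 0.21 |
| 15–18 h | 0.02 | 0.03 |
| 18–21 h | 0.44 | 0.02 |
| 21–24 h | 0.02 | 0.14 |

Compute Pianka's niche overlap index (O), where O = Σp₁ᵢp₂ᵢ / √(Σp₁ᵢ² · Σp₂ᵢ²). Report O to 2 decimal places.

Σ p₁ᵢp₂ᵢ = 0.0200 + 0.0384 + 0.0252 + 0.0042 + 0.0006 + 0.0088 + 0.0028 = 0.1000
Σp_1ᵢ² = 0.25² + 0.16² + 0.09² + 0.02² + 0.02² + 0.44² + 0.02² = 0.0625 + 0.0256 + 0.0081 + 0.0004 + 0.0004 + 0.1936 + 0.0004 = 0.2910
Σp_2ᵢ² = 0.08² + 0.24² + 0.28² + 0.21² + 0.03² + 0.02² + 0.14² = 0.0064 + 0.0576 + 0.0784 + 0.0441 + 0.0009 + 0.0004 + 0.0196 = 0.2074
O = 0.1000 / √(0.2910 × 0.2074) = 0.1000 / 0.24567 = 0.4071

0.41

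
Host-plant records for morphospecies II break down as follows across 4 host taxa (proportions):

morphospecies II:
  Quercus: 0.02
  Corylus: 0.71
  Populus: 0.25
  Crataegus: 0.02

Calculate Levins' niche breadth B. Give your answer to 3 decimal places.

1.762

Σpᵢ² = 0.02² + 0.71² + 0.25² + 0.02² = 0.0004 + 0.5041 + 0.0625 + 0.0004 = 0.5674
B = 1 / 0.5674 = 1.76243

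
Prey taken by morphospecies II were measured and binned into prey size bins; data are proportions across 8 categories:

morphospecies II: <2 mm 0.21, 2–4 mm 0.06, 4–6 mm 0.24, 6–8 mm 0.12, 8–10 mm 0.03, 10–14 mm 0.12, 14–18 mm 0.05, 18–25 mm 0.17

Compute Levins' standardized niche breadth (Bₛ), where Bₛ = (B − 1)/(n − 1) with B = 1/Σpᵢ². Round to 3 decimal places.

Σpᵢ² = 0.21² + 0.06² + 0.24² + 0.12² + 0.03² + 0.12² + 0.05² + 0.17² = 0.0441 + 0.0036 + 0.0576 + 0.0144 + 0.0009 + 0.0144 + 0.0025 + 0.0289 = 0.1664
B = 1 / 0.1664 = 6.00962
Bₛ = (B − 1)/(n − 1) = (6.00962 − 1)/(8 − 1) = 5.00962/7 = 0.71566

0.716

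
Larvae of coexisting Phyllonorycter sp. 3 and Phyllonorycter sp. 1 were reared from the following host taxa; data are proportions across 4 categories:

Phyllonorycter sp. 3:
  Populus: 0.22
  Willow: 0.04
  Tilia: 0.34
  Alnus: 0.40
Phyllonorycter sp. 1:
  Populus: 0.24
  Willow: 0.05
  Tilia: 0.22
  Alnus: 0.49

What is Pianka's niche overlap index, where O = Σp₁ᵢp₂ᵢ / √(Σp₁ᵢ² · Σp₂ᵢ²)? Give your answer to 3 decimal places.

Σ p₁ᵢp₂ᵢ = 0.0528 + 0.0020 + 0.0748 + 0.1960 = 0.3256
Σp_1ᵢ² = 0.22² + 0.04² + 0.34² + 0.40² = 0.0484 + 0.0016 + 0.1156 + 0.1600 = 0.3256
Σp_2ᵢ² = 0.24² + 0.05² + 0.22² + 0.49² = 0.0576 + 0.0025 + 0.0484 + 0.2401 = 0.3486
O = 0.3256 / √(0.3256 × 0.3486) = 0.3256 / 0.336904 = 0.96645

0.966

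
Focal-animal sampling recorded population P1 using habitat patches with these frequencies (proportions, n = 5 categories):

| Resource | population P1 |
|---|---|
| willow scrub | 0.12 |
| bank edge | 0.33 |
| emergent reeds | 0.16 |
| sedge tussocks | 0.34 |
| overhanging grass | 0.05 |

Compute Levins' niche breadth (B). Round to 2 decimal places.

3.75

Σpᵢ² = 0.12² + 0.33² + 0.16² + 0.34² + 0.05² = 0.0144 + 0.1089 + 0.0256 + 0.1156 + 0.0025 = 0.2670
B = 1 / 0.2670 = 3.7453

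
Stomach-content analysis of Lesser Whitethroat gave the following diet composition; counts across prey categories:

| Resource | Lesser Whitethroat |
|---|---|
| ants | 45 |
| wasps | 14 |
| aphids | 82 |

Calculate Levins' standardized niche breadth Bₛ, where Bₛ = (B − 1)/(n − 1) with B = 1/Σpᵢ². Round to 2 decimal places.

Proportions for Lesser Whitethroat (n=141): 45/141=0.3191, 14/141=0.0993, 82/141=0.5816
Σpᵢ² = 0.3191² + 0.0993² + 0.5816² = 0.101825 + 0.009860 + 0.338259 = 0.449944
B = 1 / 0.449944 = 2.2225
Bₛ = (B − 1)/(n − 1) = (2.2225 − 1)/(3 − 1) = 1.2225/2 = 0.6113

0.61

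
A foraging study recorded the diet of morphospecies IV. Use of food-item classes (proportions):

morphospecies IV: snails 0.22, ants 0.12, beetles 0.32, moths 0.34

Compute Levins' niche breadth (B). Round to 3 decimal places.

3.561

Σpᵢ² = 0.22² + 0.12² + 0.32² + 0.34² = 0.0484 + 0.0144 + 0.1024 + 0.1156 = 0.2808
B = 1 / 0.2808 = 3.56125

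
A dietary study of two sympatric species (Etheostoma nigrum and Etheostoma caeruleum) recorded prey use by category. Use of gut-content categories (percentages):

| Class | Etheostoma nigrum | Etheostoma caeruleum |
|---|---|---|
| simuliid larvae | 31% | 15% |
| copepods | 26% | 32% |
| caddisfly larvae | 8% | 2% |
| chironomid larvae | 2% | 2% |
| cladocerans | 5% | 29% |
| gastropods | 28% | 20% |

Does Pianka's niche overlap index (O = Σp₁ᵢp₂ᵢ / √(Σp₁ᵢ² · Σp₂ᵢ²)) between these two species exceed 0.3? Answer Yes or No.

Yes

Convert percentages to proportions (divide by 100).
Σ p₁ᵢp₂ᵢ = 0.0465 + 0.0832 + 0.0016 + 0.0004 + 0.0145 + 0.0560 = 0.2022
Σp_1ᵢ² = 0.31² + 0.26² + 0.08² + 0.02² + 0.05² + 0.28² = 0.0961 + 0.0676 + 0.0064 + 0.0004 + 0.0025 + 0.0784 = 0.2514
Σp_2ᵢ² = 0.15² + 0.32² + 0.02² + 0.02² + 0.29² + 0.20² = 0.0225 + 0.1024 + 0.0004 + 0.0004 + 0.0841 + 0.0400 = 0.2498
O = 0.2022 / √(0.2514 × 0.2498) = 0.2022 / 0.25060 = 0.8069
O = 0.8069 > 0.3 → Yes.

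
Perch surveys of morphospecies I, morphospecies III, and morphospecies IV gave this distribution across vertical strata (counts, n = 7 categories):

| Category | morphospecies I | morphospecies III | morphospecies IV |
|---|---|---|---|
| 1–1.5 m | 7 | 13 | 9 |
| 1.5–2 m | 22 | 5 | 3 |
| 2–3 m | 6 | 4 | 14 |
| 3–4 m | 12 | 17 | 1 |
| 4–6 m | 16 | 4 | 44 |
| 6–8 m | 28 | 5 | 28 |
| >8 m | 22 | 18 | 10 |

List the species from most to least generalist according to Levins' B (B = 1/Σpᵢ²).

morphospecies I > morphospecies III > morphospecies IV

Proportions for morphospecies I (n=113): 7/113=0.0619, 22/113=0.1947, 6/113=0.0531, 12/113=0.1062, 16/113=0.1416, 28/113=0.2478, 22/113=0.1947
Proportions for morphospecies III (n=66): 13/66=0.1970, 5/66=0.0758, 4/66=0.0606, 17/66=0.2576, 4/66=0.0606, 5/66=0.0758, 18/66=0.2727
Proportions for morphospecies IV (n=109): 9/109=0.0826, 3/109=0.0275, 14/109=0.1284, 1/109=0.0092, 44/109=0.4037, 28/109=0.2569, 10/109=0.0917
Σp_Iᵢ² = 0.0619² + 0.1947² + 0.0531² + 0.1062² + 0.1416² + 0.2478² + 0.1947² = 0.003832 + 0.037908 + 0.002820 + 0.011278 + 0.020051 + 0.061405 + 0.037908 = 0.175202
B_I = 1 / 0.175202 = 5.7077
Σp_IIIᵢ² = 0.1970² + 0.0758² + 0.0606² + 0.2576² + 0.0606² + 0.0758² + 0.2727² = 0.038809 + 0.005746 + 0.003672 + 0.066358 + 0.003672 + 0.005746 + 0.074365 = 0.198368
B_III = 1 / 0.198368 = 5.0411
Σp_IVᵢ² = 0.0826² + 0.0275² + 0.1284² + 0.0092² + 0.4037² + 0.2569² + 0.0917² = 0.006823 + 0.000756 + 0.016487 + 0.000085 + 0.162974 + 0.065998 + 0.008409 = 0.261532
B_IV = 1 / 0.261532 = 3.8236
Ranking by B (broadest → narrowest): morphospecies I (5.71) > morphospecies III (5.04) > morphospecies IV (3.82)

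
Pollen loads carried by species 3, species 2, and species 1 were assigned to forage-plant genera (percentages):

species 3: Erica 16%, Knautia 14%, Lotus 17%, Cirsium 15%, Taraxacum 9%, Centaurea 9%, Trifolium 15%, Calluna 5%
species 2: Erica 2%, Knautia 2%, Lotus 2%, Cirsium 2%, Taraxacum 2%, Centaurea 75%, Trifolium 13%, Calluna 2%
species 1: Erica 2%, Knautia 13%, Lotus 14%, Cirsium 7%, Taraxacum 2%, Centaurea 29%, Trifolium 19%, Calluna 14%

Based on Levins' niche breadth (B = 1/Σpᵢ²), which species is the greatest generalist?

Convert percentages to proportions (divide by 100).
Σp_3ᵢ² = 0.16² + 0.14² + 0.17² + 0.15² + 0.09² + 0.09² + 0.15² + 0.05² = 0.0256 + 0.0196 + 0.0289 + 0.0225 + 0.0081 + 0.0081 + 0.0225 + 0.0025 = 0.1378
B_3 = 1 / 0.1378 = 7.2569
Σp_2ᵢ² = 0.02² + 0.02² + 0.02² + 0.02² + 0.02² + 0.75² + 0.13² + 0.02² = 0.0004 + 0.0004 + 0.0004 + 0.0004 + 0.0004 + 0.5625 + 0.0169 + 0.0004 = 0.5818
B_2 = 1 / 0.5818 = 1.7188
Σp_1ᵢ² = 0.02² + 0.13² + 0.14² + 0.07² + 0.02² + 0.29² + 0.19² + 0.14² = 0.0004 + 0.0169 + 0.0196 + 0.0049 + 0.0004 + 0.0841 + 0.0361 + 0.0196 = 0.1820
B_1 = 1 / 0.1820 = 5.4945
Highest B → broadest niche (most generalist): species 3 (B = 7.26).

species 3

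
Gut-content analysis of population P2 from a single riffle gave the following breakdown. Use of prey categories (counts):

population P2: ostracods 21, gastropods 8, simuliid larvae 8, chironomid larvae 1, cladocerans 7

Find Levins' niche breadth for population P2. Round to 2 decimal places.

Proportions for population P2 (n=45): 21/45=0.4667, 8/45=0.1778, 8/45=0.1778, 1/45=0.0222, 7/45=0.1556
Σpᵢ² = 0.4667² + 0.1778² + 0.1778² + 0.0222² + 0.1556² = 0.217809 + 0.031613 + 0.031613 + 0.000493 + 0.024211 = 0.305739
B = 1 / 0.305739 = 3.2708

3.27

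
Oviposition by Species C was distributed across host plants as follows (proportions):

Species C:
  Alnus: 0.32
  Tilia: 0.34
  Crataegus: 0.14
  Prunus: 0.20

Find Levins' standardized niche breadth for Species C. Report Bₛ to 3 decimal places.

0.867

Σpᵢ² = 0.32² + 0.34² + 0.14² + 0.20² = 0.1024 + 0.1156 + 0.0196 + 0.0400 = 0.2776
B = 1 / 0.2776 = 3.60231
Bₛ = (B − 1)/(n − 1) = (3.60231 − 1)/(4 − 1) = 2.60231/3 = 0.86744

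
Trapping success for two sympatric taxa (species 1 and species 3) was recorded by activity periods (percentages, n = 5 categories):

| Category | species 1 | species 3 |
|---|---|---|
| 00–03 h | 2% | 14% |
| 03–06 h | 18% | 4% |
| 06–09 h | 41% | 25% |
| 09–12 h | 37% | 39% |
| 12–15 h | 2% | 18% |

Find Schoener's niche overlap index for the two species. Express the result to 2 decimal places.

Convert percentages to proportions (divide by 100).
Σ|p₁ᵢ − p₂ᵢ| = 0.12 + 0.14 + 0.16 + 0.02 + 0.16 = 0.60
D = 1 − ½ × 0.60 = 1 − 0.300 = 0.7000

0.70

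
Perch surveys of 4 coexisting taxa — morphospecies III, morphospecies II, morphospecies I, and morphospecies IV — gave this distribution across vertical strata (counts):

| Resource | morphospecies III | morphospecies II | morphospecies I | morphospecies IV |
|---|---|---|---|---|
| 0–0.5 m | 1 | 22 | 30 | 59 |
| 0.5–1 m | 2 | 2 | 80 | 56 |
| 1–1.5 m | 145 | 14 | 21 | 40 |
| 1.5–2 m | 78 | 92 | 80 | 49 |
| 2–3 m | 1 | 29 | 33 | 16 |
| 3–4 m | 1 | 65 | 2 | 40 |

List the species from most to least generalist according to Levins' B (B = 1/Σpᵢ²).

Proportions for morphospecies III (n=228): 1/228=0.0044, 2/228=0.0088, 145/228=0.6360, 78/228=0.3421, 1/228=0.0044, 1/228=0.0044
Proportions for morphospecies II (n=224): 22/224=0.0982, 2/224=0.0089, 14/224=0.0625, 92/224=0.4107, 29/224=0.1295, 65/224=0.2902
Proportions for morphospecies I (n=246): 30/246=0.1220, 80/246=0.3252, 21/246=0.0854, 80/246=0.3252, 33/246=0.1341, 2/246=0.0081
Proportions for morphospecies IV (n=260): 59/260=0.2269, 56/260=0.2154, 40/260=0.1538, 49/260=0.1885, 16/260=0.0615, 40/260=0.1538
Σp_IIIᵢ² = 0.0044² + 0.0088² + 0.6360² + 0.3421² + 0.0044² + 0.0044² = 0.000019 + 0.000077 + 0.404496 + 0.117032 + 0.000019 + 0.000019 = 0.521662
B_III = 1 / 0.521662 = 1.9170
Σp_IIᵢ² = 0.0982² + 0.0089² + 0.0625² + 0.4107² + 0.1295² + 0.2902² = 0.009643 + 0.000079 + 0.003906 + 0.168674 + 0.016770 + 0.084216 = 0.283288
B_II = 1 / 0.283288 = 3.5300
Σp_Iᵢ² = 0.1220² + 0.3252² + 0.0854² + 0.3252² + 0.1341² + 0.0081² = 0.014884 + 0.105755 + 0.007293 + 0.105755 + 0.017983 + 0.000066 = 0.251736
B_I = 1 / 0.251736 = 3.9724
Σp_IVᵢ² = 0.2269² + 0.2154² + 0.1538² + 0.1885² + 0.0615² + 0.1538² = 0.051484 + 0.046397 + 0.023654 + 0.035532 + 0.003782 + 0.023654 = 0.184503
B_IV = 1 / 0.184503 = 5.4200
Ranking by B (broadest → narrowest): morphospecies IV (5.42) > morphospecies I (3.97) > morphospecies II (3.53) > morphospecies III (1.92)

morphospecies IV > morphospecies I > morphospecies II > morphospecies III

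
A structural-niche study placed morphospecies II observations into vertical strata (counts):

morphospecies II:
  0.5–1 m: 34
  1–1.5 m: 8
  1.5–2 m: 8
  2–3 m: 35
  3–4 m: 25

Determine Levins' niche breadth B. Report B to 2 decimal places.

Proportions for morphospecies II (n=110): 34/110=0.3091, 8/110=0.0727, 8/110=0.0727, 35/110=0.3182, 25/110=0.2273
Σpᵢ² = 0.3091² + 0.0727² + 0.0727² + 0.3182² + 0.2273² = 0.095543 + 0.005285 + 0.005285 + 0.101251 + 0.051665 = 0.259029
B = 1 / 0.259029 = 3.8606

3.86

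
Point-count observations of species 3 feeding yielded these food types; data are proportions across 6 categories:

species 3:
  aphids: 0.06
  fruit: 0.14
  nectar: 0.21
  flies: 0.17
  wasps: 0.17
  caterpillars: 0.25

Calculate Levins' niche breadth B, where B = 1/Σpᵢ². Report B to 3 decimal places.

5.330

Σpᵢ² = 0.06² + 0.14² + 0.21² + 0.17² + 0.17² + 0.25² = 0.0036 + 0.0196 + 0.0441 + 0.0289 + 0.0289 + 0.0625 = 0.1876
B = 1 / 0.1876 = 5.33049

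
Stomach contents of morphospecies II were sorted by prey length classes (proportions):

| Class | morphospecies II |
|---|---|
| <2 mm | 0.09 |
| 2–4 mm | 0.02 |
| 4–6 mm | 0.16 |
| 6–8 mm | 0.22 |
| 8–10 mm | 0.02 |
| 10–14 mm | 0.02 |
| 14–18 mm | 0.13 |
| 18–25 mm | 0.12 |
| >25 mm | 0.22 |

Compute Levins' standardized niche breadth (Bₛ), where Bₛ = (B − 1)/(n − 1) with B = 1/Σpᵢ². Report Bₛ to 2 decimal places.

Σpᵢ² = 0.09² + 0.02² + 0.16² + 0.22² + 0.02² + 0.02² + 0.13² + 0.12² + 0.22² = 0.0081 + 0.0004 + 0.0256 + 0.0484 + 0.0004 + 0.0004 + 0.0169 + 0.0144 + 0.0484 = 0.1630
B = 1 / 0.1630 = 6.1350
Bₛ = (B − 1)/(n − 1) = (6.1350 − 1)/(9 − 1) = 5.1350/8 = 0.6419

0.64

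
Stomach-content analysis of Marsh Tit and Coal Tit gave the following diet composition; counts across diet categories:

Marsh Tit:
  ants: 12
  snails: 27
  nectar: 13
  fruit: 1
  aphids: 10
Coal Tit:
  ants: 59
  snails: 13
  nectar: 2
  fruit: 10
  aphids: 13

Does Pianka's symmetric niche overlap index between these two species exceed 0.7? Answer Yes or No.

No

Proportions for Marsh Tit (n=63): 12/63=0.1905, 27/63=0.4286, 13/63=0.2063, 1/63=0.0159, 10/63=0.1587
Proportions for Coal Tit (n=97): 59/97=0.6082, 13/97=0.1340, 2/97=0.0206, 10/97=0.1031, 13/97=0.1340
Σ p₁ᵢp₂ᵢ = 0.115862 + 0.057432 + 0.004250 + 0.001639 + 0.021266 = 0.200449
Σp_1ᵢ² = 0.1905² + 0.4286² + 0.2063² + 0.0159² + 0.1587² = 0.036290 + 0.183698 + 0.042560 + 0.000253 + 0.025186 = 0.287987
Σp_2ᵢ² = 0.6082² + 0.1340² + 0.0206² + 0.1031² + 0.1340² = 0.369907 + 0.017956 + 0.000424 + 0.010630 + 0.017956 = 0.416873
O = 0.200449 / √(0.287987 × 0.416873) = 0.200449 / 0.3464881 = 0.5785
O = 0.5785 < 0.7 → No.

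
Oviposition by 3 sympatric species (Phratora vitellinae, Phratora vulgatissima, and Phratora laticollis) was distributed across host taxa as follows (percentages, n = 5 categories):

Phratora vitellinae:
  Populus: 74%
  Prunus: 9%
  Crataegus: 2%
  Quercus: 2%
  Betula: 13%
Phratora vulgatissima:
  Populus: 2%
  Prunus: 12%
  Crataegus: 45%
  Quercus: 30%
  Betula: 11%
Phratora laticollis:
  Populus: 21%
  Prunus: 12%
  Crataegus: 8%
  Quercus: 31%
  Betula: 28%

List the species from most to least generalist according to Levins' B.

Phratora laticollis > Phratora vulgatissima > Phratora vitellinae

Convert percentages to proportions (divide by 100).
Σp_viteᵢ² = 0.74² + 0.09² + 0.02² + 0.02² + 0.13² = 0.5476 + 0.0081 + 0.0004 + 0.0004 + 0.0169 = 0.5734
B_vite = 1 / 0.5734 = 1.7440
Σp_vulgᵢ² = 0.02² + 0.12² + 0.45² + 0.30² + 0.11² = 0.0004 + 0.0144 + 0.2025 + 0.0900 + 0.0121 = 0.3194
B_vulg = 1 / 0.3194 = 3.1309
Σp_latiᵢ² = 0.21² + 0.12² + 0.08² + 0.31² + 0.28² = 0.0441 + 0.0144 + 0.0064 + 0.0961 + 0.0784 = 0.2394
B_lati = 1 / 0.2394 = 4.1771
Ranking by B (broadest → narrowest): Phratora laticollis (4.18) > Phratora vulgatissima (3.13) > Phratora vitellinae (1.74)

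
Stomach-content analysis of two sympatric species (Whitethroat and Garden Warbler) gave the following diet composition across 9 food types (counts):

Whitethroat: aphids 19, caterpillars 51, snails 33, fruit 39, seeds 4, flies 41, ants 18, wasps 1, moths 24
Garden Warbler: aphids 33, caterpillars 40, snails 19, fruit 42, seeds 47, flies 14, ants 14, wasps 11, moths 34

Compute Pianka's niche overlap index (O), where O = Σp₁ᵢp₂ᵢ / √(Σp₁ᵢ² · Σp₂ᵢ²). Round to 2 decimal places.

0.80

Proportions for Whitethroat (n=230): 19/230=0.0826, 51/230=0.2217, 33/230=0.1435, 39/230=0.1696, 4/230=0.0174, 41/230=0.1783, 18/230=0.0783, 1/230=0.0043, 24/230=0.1043
Proportions for Garden Warbler (n=254): 33/254=0.1299, 40/254=0.1575, 19/254=0.0748, 42/254=0.1654, 47/254=0.1850, 14/254=0.0551, 14/254=0.0551, 11/254=0.0433, 34/254=0.1339
Σ p₁ᵢp₂ᵢ = 0.010730 + 0.034918 + 0.010734 + 0.028052 + 0.003219 + 0.009824 + 0.004314 + 0.000186 + 0.013966 = 0.115943
Σp_1ᵢ² = 0.0826² + 0.2217² + 0.1435² + 0.1696² + 0.0174² + 0.1783² + 0.0783² + 0.0043² + 0.1043² = 0.006823 + 0.049151 + 0.020592 + 0.028764 + 0.000303 + 0.031791 + 0.006131 + 0.000018 + 0.010878 = 0.154451
Σp_2ᵢ² = 0.1299² + 0.1575² + 0.0748² + 0.1654² + 0.1850² + 0.0551² + 0.0551² + 0.0433² + 0.1339² = 0.016874 + 0.024806 + 0.005595 + 0.027357 + 0.034225 + 0.003036 + 0.003036 + 0.001875 + 0.017929 = 0.134733
O = 0.115943 / √(0.154451 × 0.134733) = 0.115943 / 0.1442555 = 0.8037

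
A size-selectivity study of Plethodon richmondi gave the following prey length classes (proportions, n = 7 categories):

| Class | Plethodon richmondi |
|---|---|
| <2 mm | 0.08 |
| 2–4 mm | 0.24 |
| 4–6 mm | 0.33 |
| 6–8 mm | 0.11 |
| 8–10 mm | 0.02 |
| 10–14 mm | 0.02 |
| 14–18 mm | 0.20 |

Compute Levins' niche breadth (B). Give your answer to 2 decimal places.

Σpᵢ² = 0.08² + 0.24² + 0.33² + 0.11² + 0.02² + 0.02² + 0.20² = 0.0064 + 0.0576 + 0.1089 + 0.0121 + 0.0004 + 0.0004 + 0.0400 = 0.2258
B = 1 / 0.2258 = 4.4287

4.43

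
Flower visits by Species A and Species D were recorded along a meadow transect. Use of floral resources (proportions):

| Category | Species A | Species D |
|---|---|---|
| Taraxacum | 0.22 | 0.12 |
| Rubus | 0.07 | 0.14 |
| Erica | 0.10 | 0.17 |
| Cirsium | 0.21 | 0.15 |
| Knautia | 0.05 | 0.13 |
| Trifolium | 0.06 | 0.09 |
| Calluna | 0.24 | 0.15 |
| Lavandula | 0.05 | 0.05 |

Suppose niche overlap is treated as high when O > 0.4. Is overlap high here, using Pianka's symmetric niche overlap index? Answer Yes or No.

Yes

Σ p₁ᵢp₂ᵢ = 0.0264 + 0.0098 + 0.0170 + 0.0315 + 0.0065 + 0.0054 + 0.0360 + 0.0025 = 0.1351
Σp_1ᵢ² = 0.22² + 0.07² + 0.10² + 0.21² + 0.05² + 0.06² + 0.24² + 0.05² = 0.0484 + 0.0049 + 0.0100 + 0.0441 + 0.0025 + 0.0036 + 0.0576 + 0.0025 = 0.1736
Σp_2ᵢ² = 0.12² + 0.14² + 0.17² + 0.15² + 0.13² + 0.09² + 0.15² + 0.05² = 0.0144 + 0.0196 + 0.0289 + 0.0225 + 0.0169 + 0.0081 + 0.0225 + 0.0025 = 0.1354
O = 0.1351 / √(0.1736 × 0.1354) = 0.1351 / 0.15331 = 0.8812
O = 0.8812 > 0.4 → Yes.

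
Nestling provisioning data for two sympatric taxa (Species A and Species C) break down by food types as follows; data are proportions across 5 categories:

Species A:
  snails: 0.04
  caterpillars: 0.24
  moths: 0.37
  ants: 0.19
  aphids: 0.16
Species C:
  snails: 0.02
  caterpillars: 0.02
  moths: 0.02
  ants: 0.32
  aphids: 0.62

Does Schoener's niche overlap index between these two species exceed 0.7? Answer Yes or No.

Σ|p₁ᵢ − p₂ᵢ| = 0.02 + 0.22 + 0.35 + 0.13 + 0.46 = 1.18
D = 1 − ½ × 1.18 = 1 − 0.590 = 0.4100
D = 0.4100 < 0.7 → No.

No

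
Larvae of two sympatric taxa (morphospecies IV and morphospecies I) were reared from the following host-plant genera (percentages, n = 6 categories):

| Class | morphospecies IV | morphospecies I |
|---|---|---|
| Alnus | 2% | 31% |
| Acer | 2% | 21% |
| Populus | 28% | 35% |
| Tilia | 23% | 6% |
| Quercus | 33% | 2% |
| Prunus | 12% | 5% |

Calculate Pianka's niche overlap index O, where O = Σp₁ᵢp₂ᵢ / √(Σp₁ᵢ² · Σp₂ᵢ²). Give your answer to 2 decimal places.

Convert percentages to proportions (divide by 100).
Σ p₁ᵢp₂ᵢ = 0.0062 + 0.0042 + 0.0980 + 0.0138 + 0.0066 + 0.0060 = 0.1348
Σp_1ᵢ² = 0.02² + 0.02² + 0.28² + 0.23² + 0.33² + 0.12² = 0.0004 + 0.0004 + 0.0784 + 0.0529 + 0.1089 + 0.0144 = 0.2554
Σp_2ᵢ² = 0.31² + 0.21² + 0.35² + 0.06² + 0.02² + 0.05² = 0.0961 + 0.0441 + 0.1225 + 0.0036 + 0.0004 + 0.0025 = 0.2692
O = 0.1348 / √(0.2554 × 0.2692) = 0.1348 / 0.26221 = 0.5141

0.51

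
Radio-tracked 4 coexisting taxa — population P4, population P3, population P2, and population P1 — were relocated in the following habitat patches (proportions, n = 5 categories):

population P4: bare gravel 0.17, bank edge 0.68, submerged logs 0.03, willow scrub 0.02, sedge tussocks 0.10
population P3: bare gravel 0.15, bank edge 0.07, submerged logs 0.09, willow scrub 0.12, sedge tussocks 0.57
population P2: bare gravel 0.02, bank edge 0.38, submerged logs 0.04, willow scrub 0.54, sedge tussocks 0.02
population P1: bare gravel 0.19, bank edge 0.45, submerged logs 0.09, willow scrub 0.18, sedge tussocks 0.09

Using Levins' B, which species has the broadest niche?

population P1

Σp_P4ᵢ² = 0.17² + 0.68² + 0.03² + 0.02² + 0.10² = 0.0289 + 0.4624 + 0.0009 + 0.0004 + 0.0100 = 0.5026
B_P4 = 1 / 0.5026 = 1.9897
Σp_P3ᵢ² = 0.15² + 0.07² + 0.09² + 0.12² + 0.57² = 0.0225 + 0.0049 + 0.0081 + 0.0144 + 0.3249 = 0.3748
B_P3 = 1 / 0.3748 = 2.6681
Σp_P2ᵢ² = 0.02² + 0.38² + 0.04² + 0.54² + 0.02² = 0.0004 + 0.1444 + 0.0016 + 0.2916 + 0.0004 = 0.4384
B_P2 = 1 / 0.4384 = 2.2810
Σp_P1ᵢ² = 0.19² + 0.45² + 0.09² + 0.18² + 0.09² = 0.0361 + 0.2025 + 0.0081 + 0.0324 + 0.0081 = 0.2872
B_P1 = 1 / 0.2872 = 3.4819
Highest B → broadest niche (most generalist): population P1 (B = 3.48).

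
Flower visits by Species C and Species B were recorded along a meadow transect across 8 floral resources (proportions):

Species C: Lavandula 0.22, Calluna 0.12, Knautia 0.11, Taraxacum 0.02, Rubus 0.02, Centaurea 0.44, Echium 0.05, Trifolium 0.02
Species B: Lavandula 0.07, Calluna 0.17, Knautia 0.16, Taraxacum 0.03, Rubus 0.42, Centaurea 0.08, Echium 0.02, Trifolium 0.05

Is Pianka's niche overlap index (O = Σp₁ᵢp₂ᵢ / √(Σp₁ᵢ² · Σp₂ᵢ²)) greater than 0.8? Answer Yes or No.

Σ p₁ᵢp₂ᵢ = 0.0154 + 0.0204 + 0.0176 + 0.0006 + 0.0084 + 0.0352 + 0.0010 + 0.0010 = 0.0996
Σp_1ᵢ² = 0.22² + 0.12² + 0.11² + 0.02² + 0.02² + 0.44² + 0.05² + 0.02² = 0.0484 + 0.0144 + 0.0121 + 0.0004 + 0.0004 + 0.1936 + 0.0025 + 0.0004 = 0.2722
Σp_2ᵢ² = 0.07² + 0.17² + 0.16² + 0.03² + 0.42² + 0.08² + 0.02² + 0.05² = 0.0049 + 0.0289 + 0.0256 + 0.0009 + 0.1764 + 0.0064 + 0.0004 + 0.0025 = 0.2460
O = 0.0996 / √(0.2722 × 0.2460) = 0.0996 / 0.25877 = 0.3849
O = 0.3849 < 0.8 → No.

No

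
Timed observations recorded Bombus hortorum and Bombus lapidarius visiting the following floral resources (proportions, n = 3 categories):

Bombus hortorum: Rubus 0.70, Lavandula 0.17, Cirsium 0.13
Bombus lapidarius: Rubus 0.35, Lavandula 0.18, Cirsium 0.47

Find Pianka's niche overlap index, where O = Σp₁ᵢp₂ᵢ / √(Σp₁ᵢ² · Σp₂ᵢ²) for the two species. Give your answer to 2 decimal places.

0.75

Σ p₁ᵢp₂ᵢ = 0.2450 + 0.0306 + 0.0611 = 0.3367
Σp_1ᵢ² = 0.70² + 0.17² + 0.13² = 0.4900 + 0.0289 + 0.0169 = 0.5358
Σp_2ᵢ² = 0.35² + 0.18² + 0.47² = 0.1225 + 0.0324 + 0.2209 = 0.3758
O = 0.3367 / √(0.5358 × 0.3758) = 0.3367 / 0.44872 = 0.7504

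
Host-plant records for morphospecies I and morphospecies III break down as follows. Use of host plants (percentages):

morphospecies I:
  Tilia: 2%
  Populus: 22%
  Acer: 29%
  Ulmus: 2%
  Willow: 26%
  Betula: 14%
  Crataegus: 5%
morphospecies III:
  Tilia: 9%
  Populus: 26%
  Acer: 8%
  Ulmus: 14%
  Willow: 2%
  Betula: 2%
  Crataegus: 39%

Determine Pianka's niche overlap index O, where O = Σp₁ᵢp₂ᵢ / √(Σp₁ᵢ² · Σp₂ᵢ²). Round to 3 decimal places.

Convert percentages to proportions (divide by 100).
Σ p₁ᵢp₂ᵢ = 0.0018 + 0.0572 + 0.0232 + 0.0028 + 0.0052 + 0.0028 + 0.0195 = 0.1125
Σp_1ᵢ² = 0.02² + 0.22² + 0.29² + 0.02² + 0.26² + 0.14² + 0.05² = 0.0004 + 0.0484 + 0.0841 + 0.0004 + 0.0676 + 0.0196 + 0.0025 = 0.2230
Σp_2ᵢ² = 0.09² + 0.26² + 0.08² + 0.14² + 0.02² + 0.02² + 0.39² = 0.0081 + 0.0676 + 0.0064 + 0.0196 + 0.0004 + 0.0004 + 0.1521 = 0.2546
O = 0.1125 / √(0.2230 × 0.2546) = 0.1125 / 0.238277 = 0.47214

0.472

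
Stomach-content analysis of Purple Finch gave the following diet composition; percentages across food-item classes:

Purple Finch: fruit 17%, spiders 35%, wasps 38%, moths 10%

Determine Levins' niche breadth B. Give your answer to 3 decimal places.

Convert percentages to proportions (divide by 100).
Σpᵢ² = 0.17² + 0.35² + 0.38² + 0.10² = 0.0289 + 0.1225 + 0.1444 + 0.0100 = 0.3058
B = 1 / 0.3058 = 3.27011

3.270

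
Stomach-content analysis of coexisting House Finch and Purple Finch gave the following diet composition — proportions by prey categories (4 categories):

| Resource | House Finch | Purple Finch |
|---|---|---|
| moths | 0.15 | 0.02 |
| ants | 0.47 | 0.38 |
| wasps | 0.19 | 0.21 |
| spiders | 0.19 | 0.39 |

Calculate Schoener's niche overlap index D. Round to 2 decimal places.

0.78

Σ|p₁ᵢ − p₂ᵢ| = 0.13 + 0.09 + 0.02 + 0.20 = 0.44
D = 1 − ½ × 0.44 = 1 − 0.220 = 0.7800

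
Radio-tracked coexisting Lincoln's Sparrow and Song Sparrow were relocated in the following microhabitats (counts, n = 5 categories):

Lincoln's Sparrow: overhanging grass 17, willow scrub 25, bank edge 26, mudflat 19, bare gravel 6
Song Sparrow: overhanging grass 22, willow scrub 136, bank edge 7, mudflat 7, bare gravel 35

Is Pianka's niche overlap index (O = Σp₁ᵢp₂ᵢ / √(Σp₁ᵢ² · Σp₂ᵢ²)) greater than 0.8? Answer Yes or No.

Proportions for Lincoln's Sparrow (n=93): 17/93=0.1828, 25/93=0.2688, 26/93=0.2796, 19/93=0.2043, 6/93=0.0645
Proportions for Song Sparrow (n=207): 22/207=0.1063, 136/207=0.6570, 7/207=0.0338, 7/207=0.0338, 35/207=0.1691
Σ p₁ᵢp₂ᵢ = 0.019432 + 0.176602 + 0.009450 + 0.006905 + 0.010907 = 0.223296
Σp_1ᵢ² = 0.1828² + 0.2688² + 0.2796² + 0.2043² + 0.0645² = 0.033416 + 0.072253 + 0.078176 + 0.041738 + 0.004160 = 0.229743
Σp_2ᵢ² = 0.1063² + 0.6570² + 0.0338² + 0.0338² + 0.1691² = 0.011300 + 0.431649 + 0.001142 + 0.001142 + 0.028595 = 0.473828
O = 0.223296 / √(0.229743 × 0.473828) = 0.223296 / 0.3299374 = 0.6768
O = 0.6768 < 0.8 → No.

No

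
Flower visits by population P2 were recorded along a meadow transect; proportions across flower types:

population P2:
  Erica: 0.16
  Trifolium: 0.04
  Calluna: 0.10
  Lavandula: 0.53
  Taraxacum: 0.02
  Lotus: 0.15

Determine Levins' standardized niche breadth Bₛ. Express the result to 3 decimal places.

Σpᵢ² = 0.16² + 0.04² + 0.10² + 0.53² + 0.02² + 0.15² = 0.0256 + 0.0016 + 0.0100 + 0.2809 + 0.0004 + 0.0225 = 0.3410
B = 1 / 0.3410 = 2.93255
Bₛ = (B − 1)/(n − 1) = (2.93255 − 1)/(6 − 1) = 1.93255/5 = 0.38651

0.387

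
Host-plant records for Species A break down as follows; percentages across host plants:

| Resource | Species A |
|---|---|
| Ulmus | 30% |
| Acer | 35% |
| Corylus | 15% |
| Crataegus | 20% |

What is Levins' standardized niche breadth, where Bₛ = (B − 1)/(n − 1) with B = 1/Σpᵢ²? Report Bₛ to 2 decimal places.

0.88

Convert percentages to proportions (divide by 100).
Σpᵢ² = 0.30² + 0.35² + 0.15² + 0.20² = 0.0900 + 0.1225 + 0.0225 + 0.0400 = 0.2750
B = 1 / 0.2750 = 3.6364
Bₛ = (B − 1)/(n − 1) = (3.6364 − 1)/(4 − 1) = 2.6364/3 = 0.8788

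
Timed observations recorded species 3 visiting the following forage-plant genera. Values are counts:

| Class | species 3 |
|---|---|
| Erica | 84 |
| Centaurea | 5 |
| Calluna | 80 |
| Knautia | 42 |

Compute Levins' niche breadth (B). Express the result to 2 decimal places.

Proportions for species 3 (n=211): 84/211=0.3981, 5/211=0.0237, 80/211=0.3791, 42/211=0.1991
Σpᵢ² = 0.3981² + 0.0237² + 0.3791² + 0.1991² = 0.158484 + 0.000562 + 0.143717 + 0.039641 = 0.342404
B = 1 / 0.342404 = 2.9205

2.92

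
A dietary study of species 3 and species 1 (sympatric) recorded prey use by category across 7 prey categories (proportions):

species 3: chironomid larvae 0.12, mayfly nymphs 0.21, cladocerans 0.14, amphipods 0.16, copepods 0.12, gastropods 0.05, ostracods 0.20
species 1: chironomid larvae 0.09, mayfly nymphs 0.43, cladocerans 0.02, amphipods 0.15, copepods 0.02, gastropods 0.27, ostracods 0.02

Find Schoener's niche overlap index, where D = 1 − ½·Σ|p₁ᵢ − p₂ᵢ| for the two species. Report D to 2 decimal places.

0.56

Σ|p₁ᵢ − p₂ᵢ| = 0.03 + 0.22 + 0.12 + 0.01 + 0.10 + 0.22 + 0.18 = 0.88
D = 1 − ½ × 0.88 = 1 − 0.440 = 0.5600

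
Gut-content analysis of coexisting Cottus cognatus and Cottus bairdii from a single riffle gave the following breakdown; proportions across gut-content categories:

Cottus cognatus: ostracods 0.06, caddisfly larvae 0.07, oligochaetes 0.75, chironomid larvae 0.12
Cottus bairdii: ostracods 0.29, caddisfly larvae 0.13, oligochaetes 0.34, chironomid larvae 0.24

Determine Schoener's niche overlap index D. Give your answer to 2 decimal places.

0.59

Σ|p₁ᵢ − p₂ᵢ| = 0.23 + 0.06 + 0.41 + 0.12 = 0.82
D = 1 − ½ × 0.82 = 1 − 0.410 = 0.5900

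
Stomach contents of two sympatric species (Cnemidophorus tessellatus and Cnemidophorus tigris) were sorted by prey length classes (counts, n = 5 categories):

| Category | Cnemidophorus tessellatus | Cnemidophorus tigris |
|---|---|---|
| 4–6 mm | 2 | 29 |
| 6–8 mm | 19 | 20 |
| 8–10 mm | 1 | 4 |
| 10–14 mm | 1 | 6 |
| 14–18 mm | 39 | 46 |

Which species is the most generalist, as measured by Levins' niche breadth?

Proportions for Cnemidophorus tessellatus (n=62): 2/62=0.0323, 19/62=0.3065, 1/62=0.0161, 1/62=0.0161, 39/62=0.6290
Proportions for Cnemidophorus tigris (n=105): 29/105=0.2762, 20/105=0.1905, 4/105=0.0381, 6/105=0.0571, 46/105=0.4381
Σp_tessᵢ² = 0.0323² + 0.3065² + 0.0161² + 0.0161² + 0.6290² = 0.001043 + 0.093942 + 0.000259 + 0.000259 + 0.395641 = 0.491144
B_tess = 1 / 0.491144 = 2.0361
Σp_tigrᵢ² = 0.2762² + 0.1905² + 0.0381² + 0.0571² + 0.4381² = 0.076286 + 0.036290 + 0.001452 + 0.003260 + 0.191932 = 0.309220
B_tigr = 1 / 0.309220 = 3.2339
Highest B → broadest niche (most generalist): Cnemidophorus tigris (B = 3.23).

Cnemidophorus tigris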